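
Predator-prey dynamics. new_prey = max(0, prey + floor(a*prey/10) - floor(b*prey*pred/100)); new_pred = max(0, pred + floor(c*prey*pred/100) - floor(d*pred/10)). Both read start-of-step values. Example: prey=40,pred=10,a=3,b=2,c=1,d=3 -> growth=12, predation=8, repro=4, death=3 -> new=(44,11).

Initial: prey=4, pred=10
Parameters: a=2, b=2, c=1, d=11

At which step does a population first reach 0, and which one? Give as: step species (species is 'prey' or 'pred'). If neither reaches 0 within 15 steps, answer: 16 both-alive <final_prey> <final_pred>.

Step 1: prey: 4+0-0=4; pred: 10+0-11=0
First extinction: pred at step 1

Answer: 1 pred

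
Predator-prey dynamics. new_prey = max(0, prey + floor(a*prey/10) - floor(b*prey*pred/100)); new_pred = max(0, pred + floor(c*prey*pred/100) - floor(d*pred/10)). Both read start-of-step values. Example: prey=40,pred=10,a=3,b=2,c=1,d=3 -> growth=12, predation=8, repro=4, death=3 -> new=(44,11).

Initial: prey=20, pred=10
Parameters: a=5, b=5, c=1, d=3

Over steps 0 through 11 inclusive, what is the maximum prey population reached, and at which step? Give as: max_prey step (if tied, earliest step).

Answer: 60 9

Derivation:
Step 1: prey: 20+10-10=20; pred: 10+2-3=9
Step 2: prey: 20+10-9=21; pred: 9+1-2=8
Step 3: prey: 21+10-8=23; pred: 8+1-2=7
Step 4: prey: 23+11-8=26; pred: 7+1-2=6
Step 5: prey: 26+13-7=32; pred: 6+1-1=6
Step 6: prey: 32+16-9=39; pred: 6+1-1=6
Step 7: prey: 39+19-11=47; pred: 6+2-1=7
Step 8: prey: 47+23-16=54; pred: 7+3-2=8
Step 9: prey: 54+27-21=60; pred: 8+4-2=10
Step 10: prey: 60+30-30=60; pred: 10+6-3=13
Step 11: prey: 60+30-39=51; pred: 13+7-3=17
Max prey = 60 at step 9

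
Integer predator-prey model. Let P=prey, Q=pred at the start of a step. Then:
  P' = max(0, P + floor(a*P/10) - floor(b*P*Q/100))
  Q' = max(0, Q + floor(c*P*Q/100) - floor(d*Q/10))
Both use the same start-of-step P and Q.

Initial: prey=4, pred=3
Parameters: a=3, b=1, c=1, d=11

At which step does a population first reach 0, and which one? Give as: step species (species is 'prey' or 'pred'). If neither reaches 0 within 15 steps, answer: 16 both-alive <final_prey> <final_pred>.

Step 1: prey: 4+1-0=5; pred: 3+0-3=0
First extinction: pred at step 1

Answer: 1 pred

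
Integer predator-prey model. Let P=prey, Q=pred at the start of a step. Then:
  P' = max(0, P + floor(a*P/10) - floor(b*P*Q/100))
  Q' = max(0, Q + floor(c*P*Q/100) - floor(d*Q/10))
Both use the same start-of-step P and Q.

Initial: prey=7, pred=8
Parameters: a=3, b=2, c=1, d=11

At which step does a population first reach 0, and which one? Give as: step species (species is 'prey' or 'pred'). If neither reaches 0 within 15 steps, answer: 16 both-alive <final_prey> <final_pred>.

Answer: 1 pred

Derivation:
Step 1: prey: 7+2-1=8; pred: 8+0-8=0
First extinction: pred at step 1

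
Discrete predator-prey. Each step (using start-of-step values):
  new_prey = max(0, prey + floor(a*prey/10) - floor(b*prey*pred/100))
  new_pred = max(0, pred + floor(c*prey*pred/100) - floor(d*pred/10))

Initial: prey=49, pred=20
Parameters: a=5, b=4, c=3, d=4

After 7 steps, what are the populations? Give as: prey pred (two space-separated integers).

Step 1: prey: 49+24-39=34; pred: 20+29-8=41
Step 2: prey: 34+17-55=0; pred: 41+41-16=66
Step 3: prey: 0+0-0=0; pred: 66+0-26=40
Step 4: prey: 0+0-0=0; pred: 40+0-16=24
Step 5: prey: 0+0-0=0; pred: 24+0-9=15
Step 6: prey: 0+0-0=0; pred: 15+0-6=9
Step 7: prey: 0+0-0=0; pred: 9+0-3=6

Answer: 0 6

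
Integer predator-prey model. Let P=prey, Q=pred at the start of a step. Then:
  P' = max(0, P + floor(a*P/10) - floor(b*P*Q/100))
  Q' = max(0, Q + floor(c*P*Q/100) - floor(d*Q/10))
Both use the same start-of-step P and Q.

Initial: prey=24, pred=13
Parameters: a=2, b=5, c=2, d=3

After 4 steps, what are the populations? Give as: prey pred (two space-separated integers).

Answer: 1 10

Derivation:
Step 1: prey: 24+4-15=13; pred: 13+6-3=16
Step 2: prey: 13+2-10=5; pred: 16+4-4=16
Step 3: prey: 5+1-4=2; pred: 16+1-4=13
Step 4: prey: 2+0-1=1; pred: 13+0-3=10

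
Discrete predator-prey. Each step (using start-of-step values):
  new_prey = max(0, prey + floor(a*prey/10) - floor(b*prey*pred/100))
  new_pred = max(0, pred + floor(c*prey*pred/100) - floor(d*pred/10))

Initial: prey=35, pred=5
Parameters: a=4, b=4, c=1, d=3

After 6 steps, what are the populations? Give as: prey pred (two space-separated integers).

Answer: 56 18

Derivation:
Step 1: prey: 35+14-7=42; pred: 5+1-1=5
Step 2: prey: 42+16-8=50; pred: 5+2-1=6
Step 3: prey: 50+20-12=58; pred: 6+3-1=8
Step 4: prey: 58+23-18=63; pred: 8+4-2=10
Step 5: prey: 63+25-25=63; pred: 10+6-3=13
Step 6: prey: 63+25-32=56; pred: 13+8-3=18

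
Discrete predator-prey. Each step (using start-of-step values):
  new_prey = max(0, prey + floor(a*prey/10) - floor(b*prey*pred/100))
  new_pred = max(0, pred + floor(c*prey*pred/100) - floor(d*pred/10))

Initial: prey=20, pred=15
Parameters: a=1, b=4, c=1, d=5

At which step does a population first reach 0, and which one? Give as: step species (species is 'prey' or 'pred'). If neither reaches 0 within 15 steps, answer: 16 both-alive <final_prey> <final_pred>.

Step 1: prey: 20+2-12=10; pred: 15+3-7=11
Step 2: prey: 10+1-4=7; pred: 11+1-5=7
Step 3: prey: 7+0-1=6; pred: 7+0-3=4
Step 4: prey: 6+0-0=6; pred: 4+0-2=2
Step 5: prey: 6+0-0=6; pred: 2+0-1=1
Step 6: prey: 6+0-0=6; pred: 1+0-0=1
Steps 7-15: state stable at prey=6, pred=1 (no change)
No extinction within 15 steps

Answer: 16 both-alive 6 1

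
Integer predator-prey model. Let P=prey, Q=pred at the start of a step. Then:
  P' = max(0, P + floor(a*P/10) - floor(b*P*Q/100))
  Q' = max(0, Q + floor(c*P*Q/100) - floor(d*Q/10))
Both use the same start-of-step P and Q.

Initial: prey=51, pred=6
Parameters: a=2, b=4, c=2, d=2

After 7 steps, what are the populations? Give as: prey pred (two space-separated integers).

Answer: 0 18

Derivation:
Step 1: prey: 51+10-12=49; pred: 6+6-1=11
Step 2: prey: 49+9-21=37; pred: 11+10-2=19
Step 3: prey: 37+7-28=16; pred: 19+14-3=30
Step 4: prey: 16+3-19=0; pred: 30+9-6=33
Step 5: prey: 0+0-0=0; pred: 33+0-6=27
Step 6: prey: 0+0-0=0; pred: 27+0-5=22
Step 7: prey: 0+0-0=0; pred: 22+0-4=18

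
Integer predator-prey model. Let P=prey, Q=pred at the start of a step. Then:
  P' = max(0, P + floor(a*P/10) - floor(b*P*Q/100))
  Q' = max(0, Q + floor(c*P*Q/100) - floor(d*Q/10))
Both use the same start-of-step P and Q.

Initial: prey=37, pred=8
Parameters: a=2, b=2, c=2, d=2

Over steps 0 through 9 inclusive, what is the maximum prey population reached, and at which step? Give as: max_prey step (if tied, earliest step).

Step 1: prey: 37+7-5=39; pred: 8+5-1=12
Step 2: prey: 39+7-9=37; pred: 12+9-2=19
Step 3: prey: 37+7-14=30; pred: 19+14-3=30
Step 4: prey: 30+6-18=18; pred: 30+18-6=42
Step 5: prey: 18+3-15=6; pred: 42+15-8=49
Step 6: prey: 6+1-5=2; pred: 49+5-9=45
Step 7: prey: 2+0-1=1; pred: 45+1-9=37
Step 8: prey: 1+0-0=1; pred: 37+0-7=30
Step 9: prey: 1+0-0=1; pred: 30+0-6=24
Max prey = 39 at step 1

Answer: 39 1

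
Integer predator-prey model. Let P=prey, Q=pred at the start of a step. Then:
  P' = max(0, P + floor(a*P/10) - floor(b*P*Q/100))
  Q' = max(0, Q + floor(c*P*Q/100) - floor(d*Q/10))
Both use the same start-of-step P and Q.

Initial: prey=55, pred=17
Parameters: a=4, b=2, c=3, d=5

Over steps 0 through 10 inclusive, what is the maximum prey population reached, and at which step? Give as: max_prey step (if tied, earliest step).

Answer: 59 1

Derivation:
Step 1: prey: 55+22-18=59; pred: 17+28-8=37
Step 2: prey: 59+23-43=39; pred: 37+65-18=84
Step 3: prey: 39+15-65=0; pred: 84+98-42=140
Step 4: prey: 0+0-0=0; pred: 140+0-70=70
Step 5: prey: 0+0-0=0; pred: 70+0-35=35
Step 6: prey: 0+0-0=0; pred: 35+0-17=18
Step 7: prey: 0+0-0=0; pred: 18+0-9=9
Step 8: prey: 0+0-0=0; pred: 9+0-4=5
Step 9: prey: 0+0-0=0; pred: 5+0-2=3
Step 10: prey: 0+0-0=0; pred: 3+0-1=2
Max prey = 59 at step 1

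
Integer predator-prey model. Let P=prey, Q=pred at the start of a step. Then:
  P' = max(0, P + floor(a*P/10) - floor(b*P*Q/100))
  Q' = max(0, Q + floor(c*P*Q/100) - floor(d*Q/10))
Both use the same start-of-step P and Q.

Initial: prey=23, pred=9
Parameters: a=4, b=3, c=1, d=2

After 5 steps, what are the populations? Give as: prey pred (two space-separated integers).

Step 1: prey: 23+9-6=26; pred: 9+2-1=10
Step 2: prey: 26+10-7=29; pred: 10+2-2=10
Step 3: prey: 29+11-8=32; pred: 10+2-2=10
Step 4: prey: 32+12-9=35; pred: 10+3-2=11
Step 5: prey: 35+14-11=38; pred: 11+3-2=12

Answer: 38 12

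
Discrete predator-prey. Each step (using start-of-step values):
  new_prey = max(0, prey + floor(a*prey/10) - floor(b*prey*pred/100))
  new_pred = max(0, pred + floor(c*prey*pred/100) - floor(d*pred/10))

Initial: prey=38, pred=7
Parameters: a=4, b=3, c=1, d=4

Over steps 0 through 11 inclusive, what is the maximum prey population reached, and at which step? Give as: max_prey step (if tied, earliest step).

Step 1: prey: 38+15-7=46; pred: 7+2-2=7
Step 2: prey: 46+18-9=55; pred: 7+3-2=8
Step 3: prey: 55+22-13=64; pred: 8+4-3=9
Step 4: prey: 64+25-17=72; pred: 9+5-3=11
Step 5: prey: 72+28-23=77; pred: 11+7-4=14
Step 6: prey: 77+30-32=75; pred: 14+10-5=19
Step 7: prey: 75+30-42=63; pred: 19+14-7=26
Step 8: prey: 63+25-49=39; pred: 26+16-10=32
Step 9: prey: 39+15-37=17; pred: 32+12-12=32
Step 10: prey: 17+6-16=7; pred: 32+5-12=25
Step 11: prey: 7+2-5=4; pred: 25+1-10=16
Max prey = 77 at step 5

Answer: 77 5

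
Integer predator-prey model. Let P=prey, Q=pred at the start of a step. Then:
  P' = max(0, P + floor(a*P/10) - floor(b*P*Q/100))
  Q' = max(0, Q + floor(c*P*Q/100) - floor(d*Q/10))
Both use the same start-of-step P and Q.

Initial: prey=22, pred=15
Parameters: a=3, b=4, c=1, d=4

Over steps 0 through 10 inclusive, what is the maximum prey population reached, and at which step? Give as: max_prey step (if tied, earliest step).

Answer: 31 10

Derivation:
Step 1: prey: 22+6-13=15; pred: 15+3-6=12
Step 2: prey: 15+4-7=12; pred: 12+1-4=9
Step 3: prey: 12+3-4=11; pred: 9+1-3=7
Step 4: prey: 11+3-3=11; pred: 7+0-2=5
Step 5: prey: 11+3-2=12; pred: 5+0-2=3
Step 6: prey: 12+3-1=14; pred: 3+0-1=2
Step 7: prey: 14+4-1=17; pred: 2+0-0=2
Step 8: prey: 17+5-1=21; pred: 2+0-0=2
Step 9: prey: 21+6-1=26; pred: 2+0-0=2
Step 10: prey: 26+7-2=31; pred: 2+0-0=2
Max prey = 31 at step 10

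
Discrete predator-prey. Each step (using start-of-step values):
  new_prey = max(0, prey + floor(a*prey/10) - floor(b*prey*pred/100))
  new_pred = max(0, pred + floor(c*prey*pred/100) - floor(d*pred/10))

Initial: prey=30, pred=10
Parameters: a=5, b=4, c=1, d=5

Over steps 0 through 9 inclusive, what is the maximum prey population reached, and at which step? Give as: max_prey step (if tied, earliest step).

Answer: 129 8

Derivation:
Step 1: prey: 30+15-12=33; pred: 10+3-5=8
Step 2: prey: 33+16-10=39; pred: 8+2-4=6
Step 3: prey: 39+19-9=49; pred: 6+2-3=5
Step 4: prey: 49+24-9=64; pred: 5+2-2=5
Step 5: prey: 64+32-12=84; pred: 5+3-2=6
Step 6: prey: 84+42-20=106; pred: 6+5-3=8
Step 7: prey: 106+53-33=126; pred: 8+8-4=12
Step 8: prey: 126+63-60=129; pred: 12+15-6=21
Step 9: prey: 129+64-108=85; pred: 21+27-10=38
Max prey = 129 at step 8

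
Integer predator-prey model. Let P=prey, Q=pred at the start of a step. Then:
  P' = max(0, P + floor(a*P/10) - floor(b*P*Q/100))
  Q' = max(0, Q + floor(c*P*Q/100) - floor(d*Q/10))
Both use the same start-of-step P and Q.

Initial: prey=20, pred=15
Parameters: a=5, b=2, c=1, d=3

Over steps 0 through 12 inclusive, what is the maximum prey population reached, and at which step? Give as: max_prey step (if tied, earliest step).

Answer: 76 7

Derivation:
Step 1: prey: 20+10-6=24; pred: 15+3-4=14
Step 2: prey: 24+12-6=30; pred: 14+3-4=13
Step 3: prey: 30+15-7=38; pred: 13+3-3=13
Step 4: prey: 38+19-9=48; pred: 13+4-3=14
Step 5: prey: 48+24-13=59; pred: 14+6-4=16
Step 6: prey: 59+29-18=70; pred: 16+9-4=21
Step 7: prey: 70+35-29=76; pred: 21+14-6=29
Step 8: prey: 76+38-44=70; pred: 29+22-8=43
Step 9: prey: 70+35-60=45; pred: 43+30-12=61
Step 10: prey: 45+22-54=13; pred: 61+27-18=70
Step 11: prey: 13+6-18=1; pred: 70+9-21=58
Step 12: prey: 1+0-1=0; pred: 58+0-17=41
Max prey = 76 at step 7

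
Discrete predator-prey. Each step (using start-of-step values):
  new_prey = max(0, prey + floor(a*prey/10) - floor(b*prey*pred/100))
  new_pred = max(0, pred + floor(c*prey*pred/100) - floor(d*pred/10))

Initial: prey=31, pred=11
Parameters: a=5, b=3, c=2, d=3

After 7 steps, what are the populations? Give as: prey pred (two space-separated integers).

Step 1: prey: 31+15-10=36; pred: 11+6-3=14
Step 2: prey: 36+18-15=39; pred: 14+10-4=20
Step 3: prey: 39+19-23=35; pred: 20+15-6=29
Step 4: prey: 35+17-30=22; pred: 29+20-8=41
Step 5: prey: 22+11-27=6; pred: 41+18-12=47
Step 6: prey: 6+3-8=1; pred: 47+5-14=38
Step 7: prey: 1+0-1=0; pred: 38+0-11=27

Answer: 0 27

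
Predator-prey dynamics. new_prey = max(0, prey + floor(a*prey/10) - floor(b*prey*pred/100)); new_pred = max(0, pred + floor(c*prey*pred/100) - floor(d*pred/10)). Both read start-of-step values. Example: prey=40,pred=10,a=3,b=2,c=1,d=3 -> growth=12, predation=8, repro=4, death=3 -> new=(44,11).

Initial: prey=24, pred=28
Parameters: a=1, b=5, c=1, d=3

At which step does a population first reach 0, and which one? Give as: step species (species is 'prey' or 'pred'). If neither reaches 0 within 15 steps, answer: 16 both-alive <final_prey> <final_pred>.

Answer: 1 prey

Derivation:
Step 1: prey: 24+2-33=0; pred: 28+6-8=26
First extinction: prey at step 1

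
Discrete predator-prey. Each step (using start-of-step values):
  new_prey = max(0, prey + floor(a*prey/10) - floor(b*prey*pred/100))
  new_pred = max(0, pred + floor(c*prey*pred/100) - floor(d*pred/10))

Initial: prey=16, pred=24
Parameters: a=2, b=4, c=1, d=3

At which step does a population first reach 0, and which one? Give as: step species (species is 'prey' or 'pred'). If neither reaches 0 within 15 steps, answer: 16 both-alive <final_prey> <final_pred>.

Answer: 16 both-alive 1 3

Derivation:
Step 1: prey: 16+3-15=4; pred: 24+3-7=20
Step 2: prey: 4+0-3=1; pred: 20+0-6=14
Step 3: prey: 1+0-0=1; pred: 14+0-4=10
Step 4: prey: 1+0-0=1; pred: 10+0-3=7
Step 5: prey: 1+0-0=1; pred: 7+0-2=5
Step 6: prey: 1+0-0=1; pred: 5+0-1=4
Step 7: prey: 1+0-0=1; pred: 4+0-1=3
Step 8: prey: 1+0-0=1; pred: 3+0-0=3
Steps 9-15: state stable at prey=1, pred=3 (no change)
No extinction within 15 steps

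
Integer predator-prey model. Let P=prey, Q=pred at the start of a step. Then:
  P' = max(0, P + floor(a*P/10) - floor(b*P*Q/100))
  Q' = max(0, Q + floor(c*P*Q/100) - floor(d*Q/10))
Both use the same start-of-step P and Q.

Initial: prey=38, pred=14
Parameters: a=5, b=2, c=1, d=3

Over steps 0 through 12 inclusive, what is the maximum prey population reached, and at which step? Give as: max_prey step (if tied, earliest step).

Answer: 67 4

Derivation:
Step 1: prey: 38+19-10=47; pred: 14+5-4=15
Step 2: prey: 47+23-14=56; pred: 15+7-4=18
Step 3: prey: 56+28-20=64; pred: 18+10-5=23
Step 4: prey: 64+32-29=67; pred: 23+14-6=31
Step 5: prey: 67+33-41=59; pred: 31+20-9=42
Step 6: prey: 59+29-49=39; pred: 42+24-12=54
Step 7: prey: 39+19-42=16; pred: 54+21-16=59
Step 8: prey: 16+8-18=6; pred: 59+9-17=51
Step 9: prey: 6+3-6=3; pred: 51+3-15=39
Step 10: prey: 3+1-2=2; pred: 39+1-11=29
Step 11: prey: 2+1-1=2; pred: 29+0-8=21
Step 12: prey: 2+1-0=3; pred: 21+0-6=15
Max prey = 67 at step 4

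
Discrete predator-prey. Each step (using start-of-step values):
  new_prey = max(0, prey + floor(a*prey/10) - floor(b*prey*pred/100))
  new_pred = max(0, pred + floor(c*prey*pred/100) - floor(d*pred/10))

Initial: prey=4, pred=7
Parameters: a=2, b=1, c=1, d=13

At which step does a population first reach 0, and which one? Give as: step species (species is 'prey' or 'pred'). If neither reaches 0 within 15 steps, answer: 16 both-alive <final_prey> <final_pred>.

Answer: 1 pred

Derivation:
Step 1: prey: 4+0-0=4; pred: 7+0-9=0
First extinction: pred at step 1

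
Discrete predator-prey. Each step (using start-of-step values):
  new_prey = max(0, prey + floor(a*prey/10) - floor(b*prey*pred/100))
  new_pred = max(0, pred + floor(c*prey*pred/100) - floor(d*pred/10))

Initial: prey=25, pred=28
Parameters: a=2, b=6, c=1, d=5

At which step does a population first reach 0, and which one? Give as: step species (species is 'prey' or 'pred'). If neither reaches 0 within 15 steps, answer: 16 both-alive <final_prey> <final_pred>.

Answer: 1 prey

Derivation:
Step 1: prey: 25+5-42=0; pred: 28+7-14=21
First extinction: prey at step 1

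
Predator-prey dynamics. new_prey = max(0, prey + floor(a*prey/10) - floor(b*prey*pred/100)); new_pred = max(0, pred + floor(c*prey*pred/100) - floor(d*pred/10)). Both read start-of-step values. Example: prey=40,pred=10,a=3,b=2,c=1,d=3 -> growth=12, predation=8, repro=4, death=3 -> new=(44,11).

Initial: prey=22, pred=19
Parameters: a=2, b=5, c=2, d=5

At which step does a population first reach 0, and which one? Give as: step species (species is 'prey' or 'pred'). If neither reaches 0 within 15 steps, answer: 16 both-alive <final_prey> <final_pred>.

Answer: 16 both-alive 1 1

Derivation:
Step 1: prey: 22+4-20=6; pred: 19+8-9=18
Step 2: prey: 6+1-5=2; pred: 18+2-9=11
Step 3: prey: 2+0-1=1; pred: 11+0-5=6
Step 4: prey: 1+0-0=1; pred: 6+0-3=3
Step 5: prey: 1+0-0=1; pred: 3+0-1=2
Step 6: prey: 1+0-0=1; pred: 2+0-1=1
Step 7: prey: 1+0-0=1; pred: 1+0-0=1
Steps 8-15: state stable at prey=1, pred=1 (no change)
No extinction within 15 steps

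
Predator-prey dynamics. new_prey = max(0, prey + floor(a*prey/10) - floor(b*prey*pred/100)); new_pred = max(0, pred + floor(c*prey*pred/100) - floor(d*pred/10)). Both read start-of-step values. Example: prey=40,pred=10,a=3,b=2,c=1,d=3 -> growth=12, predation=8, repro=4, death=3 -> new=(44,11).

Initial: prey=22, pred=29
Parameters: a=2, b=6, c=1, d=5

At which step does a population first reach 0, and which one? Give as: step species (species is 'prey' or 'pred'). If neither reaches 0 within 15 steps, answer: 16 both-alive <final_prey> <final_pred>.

Step 1: prey: 22+4-38=0; pred: 29+6-14=21
First extinction: prey at step 1

Answer: 1 prey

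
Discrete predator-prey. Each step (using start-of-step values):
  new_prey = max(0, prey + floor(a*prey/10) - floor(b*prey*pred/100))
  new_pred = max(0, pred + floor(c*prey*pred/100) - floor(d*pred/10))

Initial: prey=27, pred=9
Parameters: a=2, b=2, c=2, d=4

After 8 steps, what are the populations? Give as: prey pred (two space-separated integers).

Step 1: prey: 27+5-4=28; pred: 9+4-3=10
Step 2: prey: 28+5-5=28; pred: 10+5-4=11
Step 3: prey: 28+5-6=27; pred: 11+6-4=13
Step 4: prey: 27+5-7=25; pred: 13+7-5=15
Step 5: prey: 25+5-7=23; pred: 15+7-6=16
Step 6: prey: 23+4-7=20; pred: 16+7-6=17
Step 7: prey: 20+4-6=18; pred: 17+6-6=17
Step 8: prey: 18+3-6=15; pred: 17+6-6=17

Answer: 15 17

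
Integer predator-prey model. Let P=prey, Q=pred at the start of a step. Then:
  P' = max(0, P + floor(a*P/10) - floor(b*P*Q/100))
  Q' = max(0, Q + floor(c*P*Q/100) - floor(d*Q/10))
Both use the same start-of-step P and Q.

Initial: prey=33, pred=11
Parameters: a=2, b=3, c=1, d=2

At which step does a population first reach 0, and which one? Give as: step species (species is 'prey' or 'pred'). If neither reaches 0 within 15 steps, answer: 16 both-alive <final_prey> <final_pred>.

Answer: 16 both-alive 9 4

Derivation:
Step 1: prey: 33+6-10=29; pred: 11+3-2=12
Step 2: prey: 29+5-10=24; pred: 12+3-2=13
Step 3: prey: 24+4-9=19; pred: 13+3-2=14
Step 4: prey: 19+3-7=15; pred: 14+2-2=14
Step 5: prey: 15+3-6=12; pred: 14+2-2=14
Step 6: prey: 12+2-5=9; pred: 14+1-2=13
Step 7: prey: 9+1-3=7; pred: 13+1-2=12
Step 8: prey: 7+1-2=6; pred: 12+0-2=10
Step 9: prey: 6+1-1=6; pred: 10+0-2=8
Step 10: prey: 6+1-1=6; pred: 8+0-1=7
Step 11: prey: 6+1-1=6; pred: 7+0-1=6
Step 12: prey: 6+1-1=6; pred: 6+0-1=5
Step 13: prey: 6+1-0=7; pred: 5+0-1=4
Step 14: prey: 7+1-0=8; pred: 4+0-0=4
Step 15: prey: 8+1-0=9; pred: 4+0-0=4
No extinction within 15 steps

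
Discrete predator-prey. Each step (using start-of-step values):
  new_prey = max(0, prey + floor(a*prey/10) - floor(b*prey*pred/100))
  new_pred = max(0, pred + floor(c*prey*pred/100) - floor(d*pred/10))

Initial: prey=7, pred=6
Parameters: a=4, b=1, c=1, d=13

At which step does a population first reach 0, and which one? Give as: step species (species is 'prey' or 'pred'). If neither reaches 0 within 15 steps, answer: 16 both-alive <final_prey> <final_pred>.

Answer: 1 pred

Derivation:
Step 1: prey: 7+2-0=9; pred: 6+0-7=0
First extinction: pred at step 1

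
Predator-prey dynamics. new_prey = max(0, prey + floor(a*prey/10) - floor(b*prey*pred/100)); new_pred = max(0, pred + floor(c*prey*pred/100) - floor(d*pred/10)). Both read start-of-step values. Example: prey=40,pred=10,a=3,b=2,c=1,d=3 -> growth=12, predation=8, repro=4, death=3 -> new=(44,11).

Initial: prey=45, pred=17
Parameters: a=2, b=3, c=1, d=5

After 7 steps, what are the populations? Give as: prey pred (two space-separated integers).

Answer: 20 1

Derivation:
Step 1: prey: 45+9-22=32; pred: 17+7-8=16
Step 2: prey: 32+6-15=23; pred: 16+5-8=13
Step 3: prey: 23+4-8=19; pred: 13+2-6=9
Step 4: prey: 19+3-5=17; pred: 9+1-4=6
Step 5: prey: 17+3-3=17; pred: 6+1-3=4
Step 6: prey: 17+3-2=18; pred: 4+0-2=2
Step 7: prey: 18+3-1=20; pred: 2+0-1=1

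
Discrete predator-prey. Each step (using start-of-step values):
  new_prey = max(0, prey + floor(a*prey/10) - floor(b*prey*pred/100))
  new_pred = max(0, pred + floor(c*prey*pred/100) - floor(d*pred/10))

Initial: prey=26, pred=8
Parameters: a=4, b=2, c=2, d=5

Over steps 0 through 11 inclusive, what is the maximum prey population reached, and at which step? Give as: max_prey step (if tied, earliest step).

Answer: 57 5

Derivation:
Step 1: prey: 26+10-4=32; pred: 8+4-4=8
Step 2: prey: 32+12-5=39; pred: 8+5-4=9
Step 3: prey: 39+15-7=47; pred: 9+7-4=12
Step 4: prey: 47+18-11=54; pred: 12+11-6=17
Step 5: prey: 54+21-18=57; pred: 17+18-8=27
Step 6: prey: 57+22-30=49; pred: 27+30-13=44
Step 7: prey: 49+19-43=25; pred: 44+43-22=65
Step 8: prey: 25+10-32=3; pred: 65+32-32=65
Step 9: prey: 3+1-3=1; pred: 65+3-32=36
Step 10: prey: 1+0-0=1; pred: 36+0-18=18
Step 11: prey: 1+0-0=1; pred: 18+0-9=9
Max prey = 57 at step 5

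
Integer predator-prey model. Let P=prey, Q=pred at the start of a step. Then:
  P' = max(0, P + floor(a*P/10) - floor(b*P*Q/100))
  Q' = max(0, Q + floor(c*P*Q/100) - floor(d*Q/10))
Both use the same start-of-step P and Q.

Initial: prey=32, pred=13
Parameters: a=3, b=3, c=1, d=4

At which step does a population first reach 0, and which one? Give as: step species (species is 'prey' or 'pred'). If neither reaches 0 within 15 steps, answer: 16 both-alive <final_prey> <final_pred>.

Answer: 16 both-alive 53 12

Derivation:
Step 1: prey: 32+9-12=29; pred: 13+4-5=12
Step 2: prey: 29+8-10=27; pred: 12+3-4=11
Step 3: prey: 27+8-8=27; pred: 11+2-4=9
Step 4: prey: 27+8-7=28; pred: 9+2-3=8
Step 5: prey: 28+8-6=30; pred: 8+2-3=7
Step 6: prey: 30+9-6=33; pred: 7+2-2=7
Step 7: prey: 33+9-6=36; pred: 7+2-2=7
Step 8: prey: 36+10-7=39; pred: 7+2-2=7
Step 9: prey: 39+11-8=42; pred: 7+2-2=7
Step 10: prey: 42+12-8=46; pred: 7+2-2=7
Step 11: prey: 46+13-9=50; pred: 7+3-2=8
Step 12: prey: 50+15-12=53; pred: 8+4-3=9
Step 13: prey: 53+15-14=54; pred: 9+4-3=10
Step 14: prey: 54+16-16=54; pred: 10+5-4=11
Step 15: prey: 54+16-17=53; pred: 11+5-4=12
No extinction within 15 steps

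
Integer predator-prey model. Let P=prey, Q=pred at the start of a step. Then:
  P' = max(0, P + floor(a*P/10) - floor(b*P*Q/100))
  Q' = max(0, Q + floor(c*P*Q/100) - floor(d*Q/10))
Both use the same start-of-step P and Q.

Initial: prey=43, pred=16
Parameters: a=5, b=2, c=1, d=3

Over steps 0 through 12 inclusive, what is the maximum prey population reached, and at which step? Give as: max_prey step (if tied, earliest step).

Step 1: prey: 43+21-13=51; pred: 16+6-4=18
Step 2: prey: 51+25-18=58; pred: 18+9-5=22
Step 3: prey: 58+29-25=62; pred: 22+12-6=28
Step 4: prey: 62+31-34=59; pred: 28+17-8=37
Step 5: prey: 59+29-43=45; pred: 37+21-11=47
Step 6: prey: 45+22-42=25; pred: 47+21-14=54
Step 7: prey: 25+12-27=10; pred: 54+13-16=51
Step 8: prey: 10+5-10=5; pred: 51+5-15=41
Step 9: prey: 5+2-4=3; pred: 41+2-12=31
Step 10: prey: 3+1-1=3; pred: 31+0-9=22
Step 11: prey: 3+1-1=3; pred: 22+0-6=16
Step 12: prey: 3+1-0=4; pred: 16+0-4=12
Max prey = 62 at step 3

Answer: 62 3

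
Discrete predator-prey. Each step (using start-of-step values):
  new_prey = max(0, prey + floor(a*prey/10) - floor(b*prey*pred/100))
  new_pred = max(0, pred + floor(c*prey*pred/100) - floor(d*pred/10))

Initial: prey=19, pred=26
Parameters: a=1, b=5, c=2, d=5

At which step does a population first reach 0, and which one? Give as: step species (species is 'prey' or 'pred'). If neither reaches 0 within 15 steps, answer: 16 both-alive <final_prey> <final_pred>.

Step 1: prey: 19+1-24=0; pred: 26+9-13=22
First extinction: prey at step 1

Answer: 1 prey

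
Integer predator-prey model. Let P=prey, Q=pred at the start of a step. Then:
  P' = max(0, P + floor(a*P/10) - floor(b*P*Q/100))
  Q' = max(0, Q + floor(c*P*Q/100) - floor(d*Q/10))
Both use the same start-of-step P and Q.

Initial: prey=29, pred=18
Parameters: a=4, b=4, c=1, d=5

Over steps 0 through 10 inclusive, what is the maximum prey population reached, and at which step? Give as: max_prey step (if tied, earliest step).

Answer: 104 10

Derivation:
Step 1: prey: 29+11-20=20; pred: 18+5-9=14
Step 2: prey: 20+8-11=17; pred: 14+2-7=9
Step 3: prey: 17+6-6=17; pred: 9+1-4=6
Step 4: prey: 17+6-4=19; pred: 6+1-3=4
Step 5: prey: 19+7-3=23; pred: 4+0-2=2
Step 6: prey: 23+9-1=31; pred: 2+0-1=1
Step 7: prey: 31+12-1=42; pred: 1+0-0=1
Step 8: prey: 42+16-1=57; pred: 1+0-0=1
Step 9: prey: 57+22-2=77; pred: 1+0-0=1
Step 10: prey: 77+30-3=104; pred: 1+0-0=1
Max prey = 104 at step 10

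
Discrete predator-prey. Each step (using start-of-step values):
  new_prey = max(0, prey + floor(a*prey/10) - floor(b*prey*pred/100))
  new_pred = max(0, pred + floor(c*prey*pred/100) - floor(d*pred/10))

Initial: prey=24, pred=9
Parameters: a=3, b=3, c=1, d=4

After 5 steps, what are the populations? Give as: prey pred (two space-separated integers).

Step 1: prey: 24+7-6=25; pred: 9+2-3=8
Step 2: prey: 25+7-6=26; pred: 8+2-3=7
Step 3: prey: 26+7-5=28; pred: 7+1-2=6
Step 4: prey: 28+8-5=31; pred: 6+1-2=5
Step 5: prey: 31+9-4=36; pred: 5+1-2=4

Answer: 36 4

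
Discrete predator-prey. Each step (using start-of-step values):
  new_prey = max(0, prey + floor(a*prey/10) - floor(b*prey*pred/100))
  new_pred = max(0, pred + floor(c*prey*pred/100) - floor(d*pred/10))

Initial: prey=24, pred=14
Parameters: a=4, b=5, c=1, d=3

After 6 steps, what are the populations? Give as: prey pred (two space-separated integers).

Answer: 10 4

Derivation:
Step 1: prey: 24+9-16=17; pred: 14+3-4=13
Step 2: prey: 17+6-11=12; pred: 13+2-3=12
Step 3: prey: 12+4-7=9; pred: 12+1-3=10
Step 4: prey: 9+3-4=8; pred: 10+0-3=7
Step 5: prey: 8+3-2=9; pred: 7+0-2=5
Step 6: prey: 9+3-2=10; pred: 5+0-1=4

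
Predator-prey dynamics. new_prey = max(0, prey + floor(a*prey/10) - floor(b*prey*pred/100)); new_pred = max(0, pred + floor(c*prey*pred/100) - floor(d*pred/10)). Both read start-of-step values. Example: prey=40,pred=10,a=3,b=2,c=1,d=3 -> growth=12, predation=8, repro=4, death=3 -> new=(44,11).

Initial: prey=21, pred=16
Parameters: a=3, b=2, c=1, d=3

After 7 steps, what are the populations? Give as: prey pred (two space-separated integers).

Answer: 31 9

Derivation:
Step 1: prey: 21+6-6=21; pred: 16+3-4=15
Step 2: prey: 21+6-6=21; pred: 15+3-4=14
Step 3: prey: 21+6-5=22; pred: 14+2-4=12
Step 4: prey: 22+6-5=23; pred: 12+2-3=11
Step 5: prey: 23+6-5=24; pred: 11+2-3=10
Step 6: prey: 24+7-4=27; pred: 10+2-3=9
Step 7: prey: 27+8-4=31; pred: 9+2-2=9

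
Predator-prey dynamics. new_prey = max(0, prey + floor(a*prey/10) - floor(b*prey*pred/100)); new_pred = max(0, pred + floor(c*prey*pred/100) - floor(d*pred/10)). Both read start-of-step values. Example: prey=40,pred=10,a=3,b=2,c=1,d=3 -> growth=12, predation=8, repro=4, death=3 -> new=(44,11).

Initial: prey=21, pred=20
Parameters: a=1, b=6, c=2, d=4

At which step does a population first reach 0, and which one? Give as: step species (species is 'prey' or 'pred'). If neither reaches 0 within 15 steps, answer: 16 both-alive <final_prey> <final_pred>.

Answer: 1 prey

Derivation:
Step 1: prey: 21+2-25=0; pred: 20+8-8=20
First extinction: prey at step 1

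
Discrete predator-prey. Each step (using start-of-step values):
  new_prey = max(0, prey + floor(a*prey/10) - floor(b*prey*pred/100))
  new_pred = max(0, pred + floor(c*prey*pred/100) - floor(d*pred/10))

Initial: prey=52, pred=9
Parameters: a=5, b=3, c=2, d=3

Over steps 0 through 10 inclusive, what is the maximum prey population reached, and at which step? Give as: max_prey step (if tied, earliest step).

Step 1: prey: 52+26-14=64; pred: 9+9-2=16
Step 2: prey: 64+32-30=66; pred: 16+20-4=32
Step 3: prey: 66+33-63=36; pred: 32+42-9=65
Step 4: prey: 36+18-70=0; pred: 65+46-19=92
Step 5: prey: 0+0-0=0; pred: 92+0-27=65
Step 6: prey: 0+0-0=0; pred: 65+0-19=46
Step 7: prey: 0+0-0=0; pred: 46+0-13=33
Step 8: prey: 0+0-0=0; pred: 33+0-9=24
Step 9: prey: 0+0-0=0; pred: 24+0-7=17
Step 10: prey: 0+0-0=0; pred: 17+0-5=12
Max prey = 66 at step 2

Answer: 66 2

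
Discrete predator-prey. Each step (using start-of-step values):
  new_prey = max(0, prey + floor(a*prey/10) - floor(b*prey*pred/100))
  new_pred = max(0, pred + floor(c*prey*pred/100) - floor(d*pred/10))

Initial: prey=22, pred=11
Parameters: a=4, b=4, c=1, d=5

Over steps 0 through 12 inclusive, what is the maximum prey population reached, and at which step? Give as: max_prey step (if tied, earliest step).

Answer: 155 11

Derivation:
Step 1: prey: 22+8-9=21; pred: 11+2-5=8
Step 2: prey: 21+8-6=23; pred: 8+1-4=5
Step 3: prey: 23+9-4=28; pred: 5+1-2=4
Step 4: prey: 28+11-4=35; pred: 4+1-2=3
Step 5: prey: 35+14-4=45; pred: 3+1-1=3
Step 6: prey: 45+18-5=58; pred: 3+1-1=3
Step 7: prey: 58+23-6=75; pred: 3+1-1=3
Step 8: prey: 75+30-9=96; pred: 3+2-1=4
Step 9: prey: 96+38-15=119; pred: 4+3-2=5
Step 10: prey: 119+47-23=143; pred: 5+5-2=8
Step 11: prey: 143+57-45=155; pred: 8+11-4=15
Step 12: prey: 155+62-93=124; pred: 15+23-7=31
Max prey = 155 at step 11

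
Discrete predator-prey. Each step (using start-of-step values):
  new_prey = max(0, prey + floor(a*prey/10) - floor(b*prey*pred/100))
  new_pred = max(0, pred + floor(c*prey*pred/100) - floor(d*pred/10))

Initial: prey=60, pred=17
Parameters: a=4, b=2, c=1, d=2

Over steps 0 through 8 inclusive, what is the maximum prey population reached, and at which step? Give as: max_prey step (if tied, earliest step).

Step 1: prey: 60+24-20=64; pred: 17+10-3=24
Step 2: prey: 64+25-30=59; pred: 24+15-4=35
Step 3: prey: 59+23-41=41; pred: 35+20-7=48
Step 4: prey: 41+16-39=18; pred: 48+19-9=58
Step 5: prey: 18+7-20=5; pred: 58+10-11=57
Step 6: prey: 5+2-5=2; pred: 57+2-11=48
Step 7: prey: 2+0-1=1; pred: 48+0-9=39
Step 8: prey: 1+0-0=1; pred: 39+0-7=32
Max prey = 64 at step 1

Answer: 64 1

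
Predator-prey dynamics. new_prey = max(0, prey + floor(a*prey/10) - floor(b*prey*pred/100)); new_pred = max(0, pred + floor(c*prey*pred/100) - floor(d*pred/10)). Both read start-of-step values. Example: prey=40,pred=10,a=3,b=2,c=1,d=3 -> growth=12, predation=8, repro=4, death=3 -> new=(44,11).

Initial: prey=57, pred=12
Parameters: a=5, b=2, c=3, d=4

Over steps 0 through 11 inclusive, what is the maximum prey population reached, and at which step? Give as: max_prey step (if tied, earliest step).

Answer: 72 1

Derivation:
Step 1: prey: 57+28-13=72; pred: 12+20-4=28
Step 2: prey: 72+36-40=68; pred: 28+60-11=77
Step 3: prey: 68+34-104=0; pred: 77+157-30=204
Step 4: prey: 0+0-0=0; pred: 204+0-81=123
Step 5: prey: 0+0-0=0; pred: 123+0-49=74
Step 6: prey: 0+0-0=0; pred: 74+0-29=45
Step 7: prey: 0+0-0=0; pred: 45+0-18=27
Step 8: prey: 0+0-0=0; pred: 27+0-10=17
Step 9: prey: 0+0-0=0; pred: 17+0-6=11
Step 10: prey: 0+0-0=0; pred: 11+0-4=7
Step 11: prey: 0+0-0=0; pred: 7+0-2=5
Max prey = 72 at step 1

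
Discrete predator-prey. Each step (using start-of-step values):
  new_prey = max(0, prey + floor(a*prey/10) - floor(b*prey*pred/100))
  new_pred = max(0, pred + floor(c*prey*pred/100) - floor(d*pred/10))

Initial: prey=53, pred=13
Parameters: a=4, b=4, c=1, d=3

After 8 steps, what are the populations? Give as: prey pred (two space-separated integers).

Answer: 6 7

Derivation:
Step 1: prey: 53+21-27=47; pred: 13+6-3=16
Step 2: prey: 47+18-30=35; pred: 16+7-4=19
Step 3: prey: 35+14-26=23; pred: 19+6-5=20
Step 4: prey: 23+9-18=14; pred: 20+4-6=18
Step 5: prey: 14+5-10=9; pred: 18+2-5=15
Step 6: prey: 9+3-5=7; pred: 15+1-4=12
Step 7: prey: 7+2-3=6; pred: 12+0-3=9
Step 8: prey: 6+2-2=6; pred: 9+0-2=7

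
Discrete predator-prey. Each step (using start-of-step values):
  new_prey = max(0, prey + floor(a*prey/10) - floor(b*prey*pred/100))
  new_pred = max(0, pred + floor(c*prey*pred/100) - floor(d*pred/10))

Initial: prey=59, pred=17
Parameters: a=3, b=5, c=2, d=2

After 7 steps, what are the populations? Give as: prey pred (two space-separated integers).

Step 1: prey: 59+17-50=26; pred: 17+20-3=34
Step 2: prey: 26+7-44=0; pred: 34+17-6=45
Step 3: prey: 0+0-0=0; pred: 45+0-9=36
Step 4: prey: 0+0-0=0; pred: 36+0-7=29
Step 5: prey: 0+0-0=0; pred: 29+0-5=24
Step 6: prey: 0+0-0=0; pred: 24+0-4=20
Step 7: prey: 0+0-0=0; pred: 20+0-4=16

Answer: 0 16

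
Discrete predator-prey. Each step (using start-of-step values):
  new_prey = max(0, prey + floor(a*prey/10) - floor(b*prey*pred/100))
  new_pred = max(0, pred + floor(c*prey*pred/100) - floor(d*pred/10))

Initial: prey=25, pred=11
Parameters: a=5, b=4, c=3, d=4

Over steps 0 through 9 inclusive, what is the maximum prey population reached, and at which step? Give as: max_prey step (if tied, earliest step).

Step 1: prey: 25+12-11=26; pred: 11+8-4=15
Step 2: prey: 26+13-15=24; pred: 15+11-6=20
Step 3: prey: 24+12-19=17; pred: 20+14-8=26
Step 4: prey: 17+8-17=8; pred: 26+13-10=29
Step 5: prey: 8+4-9=3; pred: 29+6-11=24
Step 6: prey: 3+1-2=2; pred: 24+2-9=17
Step 7: prey: 2+1-1=2; pred: 17+1-6=12
Step 8: prey: 2+1-0=3; pred: 12+0-4=8
Step 9: prey: 3+1-0=4; pred: 8+0-3=5
Max prey = 26 at step 1

Answer: 26 1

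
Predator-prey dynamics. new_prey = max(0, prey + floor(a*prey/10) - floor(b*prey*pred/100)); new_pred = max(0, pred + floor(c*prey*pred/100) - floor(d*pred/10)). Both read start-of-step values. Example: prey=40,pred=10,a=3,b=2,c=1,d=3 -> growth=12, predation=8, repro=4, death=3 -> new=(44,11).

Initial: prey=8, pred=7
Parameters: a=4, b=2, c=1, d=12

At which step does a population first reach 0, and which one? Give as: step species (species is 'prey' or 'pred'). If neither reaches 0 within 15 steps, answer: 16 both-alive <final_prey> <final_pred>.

Step 1: prey: 8+3-1=10; pred: 7+0-8=0
First extinction: pred at step 1

Answer: 1 pred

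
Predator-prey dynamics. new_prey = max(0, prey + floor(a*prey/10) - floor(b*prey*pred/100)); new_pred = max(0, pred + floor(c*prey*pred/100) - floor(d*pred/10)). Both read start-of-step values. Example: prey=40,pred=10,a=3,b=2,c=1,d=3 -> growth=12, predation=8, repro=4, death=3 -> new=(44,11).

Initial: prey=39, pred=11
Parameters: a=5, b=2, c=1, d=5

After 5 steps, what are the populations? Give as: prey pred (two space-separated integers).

Answer: 130 24

Derivation:
Step 1: prey: 39+19-8=50; pred: 11+4-5=10
Step 2: prey: 50+25-10=65; pred: 10+5-5=10
Step 3: prey: 65+32-13=84; pred: 10+6-5=11
Step 4: prey: 84+42-18=108; pred: 11+9-5=15
Step 5: prey: 108+54-32=130; pred: 15+16-7=24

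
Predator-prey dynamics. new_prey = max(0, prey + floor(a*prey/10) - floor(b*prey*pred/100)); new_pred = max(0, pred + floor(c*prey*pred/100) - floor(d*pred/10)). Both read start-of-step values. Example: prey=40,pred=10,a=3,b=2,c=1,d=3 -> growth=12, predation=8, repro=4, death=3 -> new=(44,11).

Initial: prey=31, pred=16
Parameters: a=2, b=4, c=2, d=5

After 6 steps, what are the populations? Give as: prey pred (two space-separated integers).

Answer: 4 2

Derivation:
Step 1: prey: 31+6-19=18; pred: 16+9-8=17
Step 2: prey: 18+3-12=9; pred: 17+6-8=15
Step 3: prey: 9+1-5=5; pred: 15+2-7=10
Step 4: prey: 5+1-2=4; pred: 10+1-5=6
Step 5: prey: 4+0-0=4; pred: 6+0-3=3
Step 6: prey: 4+0-0=4; pred: 3+0-1=2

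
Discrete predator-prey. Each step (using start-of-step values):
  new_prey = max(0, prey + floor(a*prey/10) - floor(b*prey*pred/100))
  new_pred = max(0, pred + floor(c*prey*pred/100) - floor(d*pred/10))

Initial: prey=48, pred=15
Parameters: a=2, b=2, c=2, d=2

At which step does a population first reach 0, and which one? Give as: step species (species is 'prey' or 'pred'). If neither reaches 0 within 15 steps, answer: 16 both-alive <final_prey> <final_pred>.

Step 1: prey: 48+9-14=43; pred: 15+14-3=26
Step 2: prey: 43+8-22=29; pred: 26+22-5=43
Step 3: prey: 29+5-24=10; pred: 43+24-8=59
Step 4: prey: 10+2-11=1; pred: 59+11-11=59
Step 5: prey: 1+0-1=0; pred: 59+1-11=49
First extinction: prey at step 5

Answer: 5 prey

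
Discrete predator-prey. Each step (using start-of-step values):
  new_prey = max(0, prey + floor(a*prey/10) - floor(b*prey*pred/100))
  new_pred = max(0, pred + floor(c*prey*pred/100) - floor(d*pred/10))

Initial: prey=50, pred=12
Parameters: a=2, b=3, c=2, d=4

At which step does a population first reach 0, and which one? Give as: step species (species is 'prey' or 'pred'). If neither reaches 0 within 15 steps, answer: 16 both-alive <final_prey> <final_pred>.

Answer: 16 both-alive 1 2

Derivation:
Step 1: prey: 50+10-18=42; pred: 12+12-4=20
Step 2: prey: 42+8-25=25; pred: 20+16-8=28
Step 3: prey: 25+5-21=9; pred: 28+14-11=31
Step 4: prey: 9+1-8=2; pred: 31+5-12=24
Step 5: prey: 2+0-1=1; pred: 24+0-9=15
Step 6: prey: 1+0-0=1; pred: 15+0-6=9
Step 7: prey: 1+0-0=1; pred: 9+0-3=6
Step 8: prey: 1+0-0=1; pred: 6+0-2=4
Step 9: prey: 1+0-0=1; pred: 4+0-1=3
Step 10: prey: 1+0-0=1; pred: 3+0-1=2
Step 11: prey: 1+0-0=1; pred: 2+0-0=2
Steps 12-15: state stable at prey=1, pred=2 (no change)
No extinction within 15 steps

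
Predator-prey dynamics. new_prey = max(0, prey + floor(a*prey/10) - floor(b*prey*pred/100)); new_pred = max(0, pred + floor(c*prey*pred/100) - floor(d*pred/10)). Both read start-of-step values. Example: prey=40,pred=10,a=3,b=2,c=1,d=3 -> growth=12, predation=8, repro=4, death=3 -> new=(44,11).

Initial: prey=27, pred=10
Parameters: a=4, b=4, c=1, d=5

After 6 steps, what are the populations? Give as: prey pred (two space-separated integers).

Step 1: prey: 27+10-10=27; pred: 10+2-5=7
Step 2: prey: 27+10-7=30; pred: 7+1-3=5
Step 3: prey: 30+12-6=36; pred: 5+1-2=4
Step 4: prey: 36+14-5=45; pred: 4+1-2=3
Step 5: prey: 45+18-5=58; pred: 3+1-1=3
Step 6: prey: 58+23-6=75; pred: 3+1-1=3

Answer: 75 3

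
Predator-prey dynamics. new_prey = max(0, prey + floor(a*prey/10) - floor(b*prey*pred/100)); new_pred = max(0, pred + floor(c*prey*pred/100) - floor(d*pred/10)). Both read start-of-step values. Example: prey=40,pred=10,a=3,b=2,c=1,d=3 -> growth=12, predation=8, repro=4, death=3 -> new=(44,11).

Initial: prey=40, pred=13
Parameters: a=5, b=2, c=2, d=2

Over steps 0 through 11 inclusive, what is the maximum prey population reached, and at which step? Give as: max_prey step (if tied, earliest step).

Step 1: prey: 40+20-10=50; pred: 13+10-2=21
Step 2: prey: 50+25-21=54; pred: 21+21-4=38
Step 3: prey: 54+27-41=40; pred: 38+41-7=72
Step 4: prey: 40+20-57=3; pred: 72+57-14=115
Step 5: prey: 3+1-6=0; pred: 115+6-23=98
Step 6: prey: 0+0-0=0; pred: 98+0-19=79
Step 7: prey: 0+0-0=0; pred: 79+0-15=64
Step 8: prey: 0+0-0=0; pred: 64+0-12=52
Step 9: prey: 0+0-0=0; pred: 52+0-10=42
Step 10: prey: 0+0-0=0; pred: 42+0-8=34
Step 11: prey: 0+0-0=0; pred: 34+0-6=28
Max prey = 54 at step 2

Answer: 54 2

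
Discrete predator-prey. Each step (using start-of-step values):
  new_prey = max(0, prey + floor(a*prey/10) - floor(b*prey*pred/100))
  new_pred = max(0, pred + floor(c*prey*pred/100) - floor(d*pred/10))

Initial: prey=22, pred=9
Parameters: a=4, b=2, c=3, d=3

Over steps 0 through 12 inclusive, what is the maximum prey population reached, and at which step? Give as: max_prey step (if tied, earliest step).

Step 1: prey: 22+8-3=27; pred: 9+5-2=12
Step 2: prey: 27+10-6=31; pred: 12+9-3=18
Step 3: prey: 31+12-11=32; pred: 18+16-5=29
Step 4: prey: 32+12-18=26; pred: 29+27-8=48
Step 5: prey: 26+10-24=12; pred: 48+37-14=71
Step 6: prey: 12+4-17=0; pred: 71+25-21=75
Step 7: prey: 0+0-0=0; pred: 75+0-22=53
Step 8: prey: 0+0-0=0; pred: 53+0-15=38
Step 9: prey: 0+0-0=0; pred: 38+0-11=27
Step 10: prey: 0+0-0=0; pred: 27+0-8=19
Step 11: prey: 0+0-0=0; pred: 19+0-5=14
Step 12: prey: 0+0-0=0; pred: 14+0-4=10
Max prey = 32 at step 3

Answer: 32 3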